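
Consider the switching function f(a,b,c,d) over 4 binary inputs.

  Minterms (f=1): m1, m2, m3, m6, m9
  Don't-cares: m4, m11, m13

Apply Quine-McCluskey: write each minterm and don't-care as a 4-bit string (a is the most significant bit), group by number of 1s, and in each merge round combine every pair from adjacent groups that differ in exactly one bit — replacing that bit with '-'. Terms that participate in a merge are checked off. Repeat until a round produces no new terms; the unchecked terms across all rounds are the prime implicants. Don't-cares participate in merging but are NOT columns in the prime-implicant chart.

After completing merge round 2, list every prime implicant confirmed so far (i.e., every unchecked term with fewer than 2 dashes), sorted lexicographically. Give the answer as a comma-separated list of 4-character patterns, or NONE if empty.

0-10, 001-, 01-0, 1-01

[col 0] 0001*, 0010*, 0011*, 0100*, 0110*, 1001*, 1011*, 1101*
[col 1] -001*, -011*, 0-10, 00-1*, 001-, 01-0, 1-01, 10-1*
[col 2] -0-1
Prime implicants: -0-1, 0-10, 001-, 01-0, 1-01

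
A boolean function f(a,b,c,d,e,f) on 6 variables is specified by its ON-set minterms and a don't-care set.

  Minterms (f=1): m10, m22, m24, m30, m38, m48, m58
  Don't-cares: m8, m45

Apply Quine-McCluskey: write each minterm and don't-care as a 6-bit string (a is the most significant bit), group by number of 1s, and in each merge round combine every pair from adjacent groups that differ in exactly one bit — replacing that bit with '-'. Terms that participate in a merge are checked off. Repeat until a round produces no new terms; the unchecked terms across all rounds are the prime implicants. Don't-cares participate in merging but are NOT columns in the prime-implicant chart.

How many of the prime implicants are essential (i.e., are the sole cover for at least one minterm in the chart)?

size-2^0 implicants → 001000(✓)  001010(✓)  010110(✓)  011000(✓)  011110(✓)  100110  101101  110000  111010
size-2^1 implicants → 0-1000  0010-0  01-110
Unchecked terms (primes): 0-1000, 0010-0, 01-110, 100110, 101101, 110000, 111010
Minterm coverage:
  m10 ⊆ 0010-0 [E]
  m22 ⊆ 01-110 [E]
  m24 ⊆ 0-1000 [E]
  m30 ⊆ 01-110 [E]
  m38 ⊆ 100110 [E]
  m48 ⊆ 110000 [E]
  m58 ⊆ 111010 [E]
E = {0-1000, 0010-0, 01-110, 100110, 110000, 111010}

6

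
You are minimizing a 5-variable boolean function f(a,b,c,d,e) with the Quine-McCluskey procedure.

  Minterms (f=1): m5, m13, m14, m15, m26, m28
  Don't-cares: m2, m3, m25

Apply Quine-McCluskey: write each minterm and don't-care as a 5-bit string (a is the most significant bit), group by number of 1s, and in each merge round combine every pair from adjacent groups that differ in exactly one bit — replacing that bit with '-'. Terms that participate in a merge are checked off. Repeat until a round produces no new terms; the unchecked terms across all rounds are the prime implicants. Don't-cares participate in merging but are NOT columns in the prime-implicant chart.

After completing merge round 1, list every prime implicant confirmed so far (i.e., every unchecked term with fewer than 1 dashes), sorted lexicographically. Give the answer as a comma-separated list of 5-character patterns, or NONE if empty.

size-2^0 implicants → 00010(✓)  00011(✓)  00101(✓)  01101(✓)  01110(✓)  01111(✓)  11001  11010  11100
size-2^1 implicants → 0-101  0001-  011-1  0111-
Unchecked terms (primes): 0-101, 0001-, 011-1, 0111-, 11001, 11010, 11100

11001, 11010, 11100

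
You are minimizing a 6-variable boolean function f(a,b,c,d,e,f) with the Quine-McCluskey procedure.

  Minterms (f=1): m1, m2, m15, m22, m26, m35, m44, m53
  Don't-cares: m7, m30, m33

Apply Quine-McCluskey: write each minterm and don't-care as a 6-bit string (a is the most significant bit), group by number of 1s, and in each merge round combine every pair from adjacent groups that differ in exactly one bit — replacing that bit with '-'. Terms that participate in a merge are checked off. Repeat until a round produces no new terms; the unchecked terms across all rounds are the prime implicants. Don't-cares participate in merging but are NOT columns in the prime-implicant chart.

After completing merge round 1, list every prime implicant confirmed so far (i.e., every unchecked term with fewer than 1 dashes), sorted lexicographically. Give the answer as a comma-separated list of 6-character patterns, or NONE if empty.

000010, 101100, 110101

size-2^0 implicants → 000001(✓)  000010  000111(✓)  001111(✓)  010110(✓)  011010(✓)  011110(✓)  100001(✓)  100011(✓)  101100  110101
size-2^1 implicants → -00001  00-111  01-110  011-10  1000-1
Unchecked terms (primes): -00001, 00-111, 000010, 01-110, 011-10, 1000-1, 101100, 110101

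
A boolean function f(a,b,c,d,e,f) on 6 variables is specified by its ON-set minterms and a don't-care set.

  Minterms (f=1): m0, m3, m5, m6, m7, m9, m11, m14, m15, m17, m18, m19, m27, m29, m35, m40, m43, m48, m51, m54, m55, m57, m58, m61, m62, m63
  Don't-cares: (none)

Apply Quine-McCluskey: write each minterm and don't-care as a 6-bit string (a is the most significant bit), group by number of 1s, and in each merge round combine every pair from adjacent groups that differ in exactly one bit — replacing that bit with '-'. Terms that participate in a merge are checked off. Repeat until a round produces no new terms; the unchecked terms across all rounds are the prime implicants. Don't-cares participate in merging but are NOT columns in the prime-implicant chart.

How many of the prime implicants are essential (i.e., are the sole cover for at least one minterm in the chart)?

Round 0: 000000 000011✓ 000101✓ 000110✓ 000111✓ 001001✓ 001011✓ 001110✓ 001111✓ 010001✓ 010010✓ 010011✓ 011011✓ 011101✓ 100011✓ 101000 101011✓ 110000 110011✓ 110110✓ 110111✓ 111001✓ 111010✓ 111101✓ 111110✓ 111111✓
Round 1: -00011✓ -01011✓ -10011✓ -11101 0-0011✓ 0-1011✓ 00-011✓ 00-110✓ 00-111✓ 000-11✓ 0001-1 00011-✓ 001-11✓ 0010-1 00111-✓ 01-011✓ 0100-1 01001- 1-0011✓ 10-011✓ 11-110✓ 11-111✓ 110-11 11011-✓ 111-01 111-10 1111-1 11111-✓
Round 2: --0011 -0-011 0--011 00--11 00-11- 11-11-
PIs = {--0011, -0-011, -11101, 0--011, 00--11, 00-11-, 000000, 0001-1, 0010-1, 0100-1, 01001-, 101000, 11-11-, 110-11, 110000, 111-01, 111-10, 1111-1}
Coverage chart:
  m0: 000000 ←essential
  m3: --0011,-0-011,0--011,00--11
  m5: 0001-1 ←essential
  m6: 00-11- ←essential
  m7: 00--11,00-11-,0001-1
  m9: 0010-1 ←essential
  m11: -0-011,0--011,00--11,0010-1
  m14: 00-11- ←essential
  m15: 00--11,00-11-
  m17: 0100-1 ←essential
  m18: 01001- ←essential
  m19: --0011,0--011,0100-1,01001-
  m27: 0--011 ←essential
  m29: -11101 ←essential
  m35: --0011,-0-011
  m40: 101000 ←essential
  m43: -0-011 ←essential
  m48: 110000 ←essential
  m51: --0011,110-11
  m54: 11-11- ←essential
  m55: 11-11-,110-11
  m57: 111-01 ←essential
  m58: 111-10 ←essential
  m61: -11101,111-01,1111-1
  m62: 11-11-,111-10
  m63: 11-11-,1111-1
Essential: -0-011, -11101, 0--011, 00-11-, 000000, 0001-1, 0010-1, 0100-1, 01001-, 101000, 11-11-, 110000, 111-01, 111-10

14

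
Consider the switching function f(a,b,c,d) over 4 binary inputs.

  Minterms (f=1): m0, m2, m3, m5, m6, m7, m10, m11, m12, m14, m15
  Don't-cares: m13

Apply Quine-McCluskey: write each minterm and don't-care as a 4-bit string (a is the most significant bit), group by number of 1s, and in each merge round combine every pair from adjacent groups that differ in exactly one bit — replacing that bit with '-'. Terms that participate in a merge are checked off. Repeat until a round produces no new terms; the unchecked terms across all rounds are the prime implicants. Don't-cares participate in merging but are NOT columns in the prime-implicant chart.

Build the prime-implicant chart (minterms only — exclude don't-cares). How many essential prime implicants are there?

4

Round 0: 0000✓ 0010✓ 0011✓ 0101✓ 0110✓ 0111✓ 1010✓ 1011✓ 1100✓ 1101✓ 1110✓ 1111✓
Round 1: -010✓ -011✓ -101✓ -110✓ -111✓ 0-10✓ 0-11✓ 00-0 001-✓ 01-1✓ 011-✓ 1-10✓ 1-11✓ 101-✓ 11-0✓ 11-1✓ 110-✓ 111-✓
Round 2: --10✓ --11✓ -01-✓ -1-1 -11-✓ 0-1-✓ 1-1-✓ 11--
Round 3: --1-
PIs = {--1-, -1-1, 00-0, 11--}
Coverage chart:
  m0: 00-0 ←essential
  m2: --1-,00-0
  m3: --1- ←essential
  m5: -1-1 ←essential
  m6: --1- ←essential
  m7: --1-,-1-1
  m10: --1- ←essential
  m11: --1- ←essential
  m12: 11-- ←essential
  m14: --1-,11--
  m15: --1-,-1-1,11--
Essential: --1-, -1-1, 00-0, 11--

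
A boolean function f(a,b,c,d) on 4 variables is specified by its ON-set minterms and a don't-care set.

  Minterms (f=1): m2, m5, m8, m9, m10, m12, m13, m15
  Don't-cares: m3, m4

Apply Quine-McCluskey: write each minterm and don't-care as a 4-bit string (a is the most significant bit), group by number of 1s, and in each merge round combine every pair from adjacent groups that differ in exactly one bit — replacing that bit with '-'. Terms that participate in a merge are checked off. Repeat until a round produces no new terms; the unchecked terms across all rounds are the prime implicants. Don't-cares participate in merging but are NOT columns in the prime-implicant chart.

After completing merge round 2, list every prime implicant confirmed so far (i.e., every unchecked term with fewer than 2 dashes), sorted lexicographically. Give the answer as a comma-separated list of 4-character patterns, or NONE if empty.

[col 0] 0010*, 0011*, 0100*, 0101*, 1000*, 1001*, 1010*, 1100*, 1101*, 1111*
[col 1] -010, -100*, -101*, 001-, 010-*, 1-00*, 1-01*, 10-0, 100-*, 11-1, 110-*
[col 2] -10-, 1-0-
Prime implicants: -010, -10-, 001-, 1-0-, 10-0, 11-1

-010, 001-, 10-0, 11-1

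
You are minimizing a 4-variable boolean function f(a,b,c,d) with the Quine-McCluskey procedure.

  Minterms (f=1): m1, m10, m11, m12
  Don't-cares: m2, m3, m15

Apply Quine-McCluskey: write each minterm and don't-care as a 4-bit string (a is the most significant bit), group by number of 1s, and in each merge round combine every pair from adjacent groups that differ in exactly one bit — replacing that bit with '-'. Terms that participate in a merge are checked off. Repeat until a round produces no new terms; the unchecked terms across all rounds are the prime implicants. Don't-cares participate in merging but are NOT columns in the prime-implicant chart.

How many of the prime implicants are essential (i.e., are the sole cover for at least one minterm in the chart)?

[col 0] 0001*, 0010*, 0011*, 1010*, 1011*, 1100, 1111*
[col 1] -010*, -011*, 00-1, 001-*, 1-11, 101-*
[col 2] -01-
Prime implicants: -01-, 00-1, 1-11, 1100
PI chart (minterm → PIs covering it):
  1 | 00-1  (sole → essential)
  10 | -01-  (sole → essential)
  11 | -01-,1-11
  12 | 1100  (sole → essential)
Essential prime implicants: -01-, 00-1, 1100

3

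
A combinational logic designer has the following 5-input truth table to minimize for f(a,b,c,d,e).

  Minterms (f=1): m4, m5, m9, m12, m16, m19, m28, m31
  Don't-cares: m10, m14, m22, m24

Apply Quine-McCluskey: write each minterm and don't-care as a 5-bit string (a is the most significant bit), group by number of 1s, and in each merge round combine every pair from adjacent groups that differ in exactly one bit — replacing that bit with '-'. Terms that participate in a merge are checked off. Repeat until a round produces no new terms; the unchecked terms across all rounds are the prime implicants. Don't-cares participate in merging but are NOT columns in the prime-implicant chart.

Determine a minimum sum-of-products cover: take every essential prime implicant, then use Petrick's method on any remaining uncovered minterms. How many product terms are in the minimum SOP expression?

size-2^0 implicants → 00100(✓)  00101(✓)  01001  01010(✓)  01100(✓)  01110(✓)  10000(✓)  10011  10110  11000(✓)  11100(✓)  11111
size-2^1 implicants → -1100  0-100  0010-  01-10  011-0  1-000  11-00
Unchecked terms (primes): -1100, 0-100, 0010-, 01-10, 01001, 011-0, 1-000, 10011, 10110, 11-00, 11111
Minterm coverage:
  m4 ⊆ 0-100,0010-
  m5 ⊆ 0010- [E]
  m9 ⊆ 01001 [E]
  m12 ⊆ -1100,0-100,011-0
  m16 ⊆ 1-000 [E]
  m19 ⊆ 10011 [E]
  m28 ⊆ -1100,11-00
  m31 ⊆ 11111 [E]
E = {0010-, 01001, 1-000, 10011, 11111}
Petrick residual → -1100
Cover = bcd'e' + a'b'cd' + a'bc'd'e + ac'd'e' + ab'c'de + abcde  |cover|=6

6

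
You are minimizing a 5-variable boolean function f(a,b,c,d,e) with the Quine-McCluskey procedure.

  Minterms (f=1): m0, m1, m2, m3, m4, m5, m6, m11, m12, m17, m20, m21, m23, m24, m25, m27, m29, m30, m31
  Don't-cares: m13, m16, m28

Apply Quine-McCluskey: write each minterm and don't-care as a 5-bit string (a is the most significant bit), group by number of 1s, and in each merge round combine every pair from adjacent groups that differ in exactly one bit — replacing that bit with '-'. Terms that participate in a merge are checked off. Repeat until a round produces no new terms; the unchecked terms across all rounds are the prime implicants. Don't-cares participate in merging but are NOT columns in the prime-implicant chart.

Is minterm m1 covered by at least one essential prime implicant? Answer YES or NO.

NO

[col 0] 00000*, 00001*, 00010*, 00011*, 00100*, 00101*, 00110*, 01011*, 01100*, 01101*, 10000*, 10001*, 10100*, 10101*, 10111*, 11000*, 11001*, 11011*, 11100*, 11101*, 11110*, 11111*
[col 1] -0000*, -0001*, -0100*, -0101*, -1011, -1100*, -1101*, 0-011, 0-100*, 0-101*, 00-00*, 00-01*, 00-10*, 000-0*, 000-1*, 0000-*, 0001-*, 001-0*, 0010-*, 0110-*, 1-000*, 1-001*, 1-100*, 1-101*, 1-111*, 10-00*, 10-01*, 1000-*, 101-1*, 1010-*, 11-00*, 11-01*, 11-11*, 110-1*, 1100-*, 111-0*, 111-1*, 1110-*, 1111-*
[col 2] --100*, --101*, -0-00*, -0-01*, -000-*, -010-*, -110-*, 0-10-*, 00--0, 00-0-*, 000--, 1--00*, 1--01*, 1-00-*, 1-1-1, 1-10-*, 10-0-*, 11--1, 11-0-*, 111--
[col 3] --10-, -0-0-, 1--0-
Prime implicants: --10-, -0-0-, -1011, 0-011, 00--0, 000--, 1--0-, 1-1-1, 11--1, 111--
PI chart (minterm → PIs covering it):
  0 | -0-0-,00--0,000--
  1 | -0-0-,000--
  2 | 00--0,000--
  3 | 0-011,000--
  4 | --10-,-0-0-,00--0
  5 | --10-,-0-0-
  6 | 00--0  (sole → essential)
  11 | -1011,0-011
  12 | --10-  (sole → essential)
  17 | -0-0-,1--0-
  20 | --10-,-0-0-,1--0-
  21 | --10-,-0-0-,1--0-,1-1-1
  23 | 1-1-1  (sole → essential)
  24 | 1--0-  (sole → essential)
  25 | 1--0-,11--1
  27 | -1011,11--1
  29 | --10-,1--0-,1-1-1,11--1,111--
  30 | 111--  (sole → essential)
  31 | 1-1-1,11--1,111--
Essential prime implicants: --10-, 00--0, 1--0-, 1-1-1, 111--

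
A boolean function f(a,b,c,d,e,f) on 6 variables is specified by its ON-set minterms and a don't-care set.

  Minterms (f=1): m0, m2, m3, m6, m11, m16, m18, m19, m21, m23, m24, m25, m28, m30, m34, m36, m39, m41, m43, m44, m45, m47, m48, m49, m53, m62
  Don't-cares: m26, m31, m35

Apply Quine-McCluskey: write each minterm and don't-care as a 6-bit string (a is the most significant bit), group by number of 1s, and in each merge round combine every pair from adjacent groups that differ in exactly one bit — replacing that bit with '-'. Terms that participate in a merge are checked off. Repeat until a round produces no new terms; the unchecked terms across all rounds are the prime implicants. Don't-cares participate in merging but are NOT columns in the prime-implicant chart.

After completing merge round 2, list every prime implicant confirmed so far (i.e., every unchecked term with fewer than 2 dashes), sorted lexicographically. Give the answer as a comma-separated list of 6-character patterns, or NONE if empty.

-10000, -10101, -11110, 000-10, 01-111, 010-11, 0101-1, 01100-, 01111-, 10-100, 10110-, 110-01, 11000-

Round 0: 000000✓ 000010✓ 000011✓ 000110✓ 001011✓ 010000✓ 010010✓ 010011✓ 010101✓ 010111✓ 011000✓ 011001✓ 011010✓ 011100✓ 011110✓ 011111✓ 100010✓ 100011✓ 100100✓ 100111✓ 101001✓ 101011✓ 101100✓ 101101✓ 101111✓ 110000✓ 110001✓ 110101✓ 111110✓
Round 1: -00010✓ -00011✓ -01011✓ -10000 -10101 -11110 0-0000✓ 0-0010✓ 0-0011✓ 00-011✓ 000-10 0000-0✓ 00001-✓ 01-000✓ 01-010✓ 01-111 010-11 0100-0✓ 01001-✓ 0101-1 011-00✓ 011-10✓ 0110-0✓ 01100- 0111-0✓ 01111- 10-011✓ 10-100 10-111✓ 100-11✓ 10001-✓ 101-01✓ 101-11✓ 1010-1✓ 1011-1✓ 10110- 110-01 11000-
Round 2: -0-011 -0001- 0-00-0 0-001- 01-0-0 011--0 10--11 101--1
PIs = {-0-011, -0001-, -10000, -10101, -11110, 0-00-0, 0-001-, 000-10, 01-0-0, 01-111, 010-11, 0101-1, 011--0, 01100-, 01111-, 10--11, 10-100, 101--1, 10110-, 110-01, 11000-}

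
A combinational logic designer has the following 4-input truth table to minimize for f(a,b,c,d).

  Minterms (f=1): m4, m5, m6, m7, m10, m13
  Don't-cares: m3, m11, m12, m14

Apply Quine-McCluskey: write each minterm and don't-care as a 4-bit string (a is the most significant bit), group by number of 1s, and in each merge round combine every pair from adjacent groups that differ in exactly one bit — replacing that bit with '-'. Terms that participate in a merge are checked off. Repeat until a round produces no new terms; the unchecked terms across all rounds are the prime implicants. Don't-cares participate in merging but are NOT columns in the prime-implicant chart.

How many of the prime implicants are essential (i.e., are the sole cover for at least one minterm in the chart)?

1

size-2^0 implicants → 0011(✓)  0100(✓)  0101(✓)  0110(✓)  0111(✓)  1010(✓)  1011(✓)  1100(✓)  1101(✓)  1110(✓)
size-2^1 implicants → -011  -100(✓)  -101(✓)  -110(✓)  0-11  01-0(✓)  01-1(✓)  010-(✓)  011-(✓)  1-10  101-  11-0(✓)  110-(✓)
size-2^2 implicants → -1-0  -10-  01--
Unchecked terms (primes): -011, -1-0, -10-, 0-11, 01--, 1-10, 101-
Minterm coverage:
  m4 ⊆ -1-0,-10-,01--
  m5 ⊆ -10-,01--
  m6 ⊆ -1-0,01--
  m7 ⊆ 0-11,01--
  m10 ⊆ 1-10,101-
  m13 ⊆ -10- [E]
E = {-10-}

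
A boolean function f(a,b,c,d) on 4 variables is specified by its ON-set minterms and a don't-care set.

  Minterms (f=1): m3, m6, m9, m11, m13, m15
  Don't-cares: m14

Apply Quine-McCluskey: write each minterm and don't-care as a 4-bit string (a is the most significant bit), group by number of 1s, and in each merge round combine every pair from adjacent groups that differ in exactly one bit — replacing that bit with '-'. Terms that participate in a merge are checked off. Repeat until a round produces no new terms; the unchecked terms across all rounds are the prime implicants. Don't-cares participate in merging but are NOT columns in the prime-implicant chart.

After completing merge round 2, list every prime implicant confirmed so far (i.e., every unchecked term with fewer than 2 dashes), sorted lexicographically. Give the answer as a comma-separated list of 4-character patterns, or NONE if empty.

-011, -110, 111-

[col 0] 0011*, 0110*, 1001*, 1011*, 1101*, 1110*, 1111*
[col 1] -011, -110, 1-01*, 1-11*, 10-1*, 11-1*, 111-
[col 2] 1--1
Prime implicants: -011, -110, 1--1, 111-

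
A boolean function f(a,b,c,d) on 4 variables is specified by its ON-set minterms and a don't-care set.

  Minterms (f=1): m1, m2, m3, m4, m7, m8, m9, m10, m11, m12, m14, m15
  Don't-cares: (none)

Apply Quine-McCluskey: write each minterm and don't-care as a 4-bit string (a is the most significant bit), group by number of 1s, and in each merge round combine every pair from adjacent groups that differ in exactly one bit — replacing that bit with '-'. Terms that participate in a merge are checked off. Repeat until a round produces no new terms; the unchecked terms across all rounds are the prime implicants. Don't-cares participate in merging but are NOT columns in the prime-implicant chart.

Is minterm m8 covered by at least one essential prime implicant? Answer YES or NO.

NO

Round 0: 0001✓ 0010✓ 0011✓ 0100✓ 0111✓ 1000✓ 1001✓ 1010✓ 1011✓ 1100✓ 1110✓ 1111✓
Round 1: -001✓ -010✓ -011✓ -100 -111✓ 0-11✓ 00-1✓ 001-✓ 1-00✓ 1-10✓ 1-11✓ 10-0✓ 10-1✓ 100-✓ 101-✓ 11-0✓ 111-✓
Round 2: --11 -0-1 -01- 1--0 1-1- 10--
PIs = {--11, -0-1, -01-, -100, 1--0, 1-1-, 10--}
Coverage chart:
  m1: -0-1 ←essential
  m2: -01- ←essential
  m3: --11,-0-1,-01-
  m4: -100 ←essential
  m7: --11 ←essential
  m8: 1--0,10--
  m9: -0-1,10--
  m10: -01-,1--0,1-1-,10--
  m11: --11,-0-1,-01-,1-1-,10--
  m12: -100,1--0
  m14: 1--0,1-1-
  m15: --11,1-1-
Essential: --11, -0-1, -01-, -100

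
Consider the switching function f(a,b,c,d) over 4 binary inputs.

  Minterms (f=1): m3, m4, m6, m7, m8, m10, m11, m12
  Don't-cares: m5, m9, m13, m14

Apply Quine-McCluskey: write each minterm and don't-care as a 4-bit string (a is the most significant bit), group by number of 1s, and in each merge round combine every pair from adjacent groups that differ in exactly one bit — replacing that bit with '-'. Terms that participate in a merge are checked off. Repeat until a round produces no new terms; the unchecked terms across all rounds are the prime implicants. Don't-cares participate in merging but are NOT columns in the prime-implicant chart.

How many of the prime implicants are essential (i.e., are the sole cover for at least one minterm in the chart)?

0

size-2^0 implicants → 0011(✓)  0100(✓)  0101(✓)  0110(✓)  0111(✓)  1000(✓)  1001(✓)  1010(✓)  1011(✓)  1100(✓)  1101(✓)  1110(✓)
size-2^1 implicants → -011  -100(✓)  -101(✓)  -110(✓)  0-11  01-0(✓)  01-1(✓)  010-(✓)  011-(✓)  1-00(✓)  1-01(✓)  1-10(✓)  10-0(✓)  10-1(✓)  100-(✓)  101-(✓)  11-0(✓)  110-(✓)
size-2^2 implicants → -1-0  -10-  01--  1--0  1-0-  10--
Unchecked terms (primes): -011, -1-0, -10-, 0-11, 01--, 1--0, 1-0-, 10--
Minterm coverage:
  m3 ⊆ -011,0-11
  m4 ⊆ -1-0,-10-,01--
  m6 ⊆ -1-0,01--
  m7 ⊆ 0-11,01--
  m8 ⊆ 1--0,1-0-,10--
  m10 ⊆ 1--0,10--
  m11 ⊆ -011,10--
  m12 ⊆ -1-0,-10-,1--0,1-0-
(no essential prime implicants)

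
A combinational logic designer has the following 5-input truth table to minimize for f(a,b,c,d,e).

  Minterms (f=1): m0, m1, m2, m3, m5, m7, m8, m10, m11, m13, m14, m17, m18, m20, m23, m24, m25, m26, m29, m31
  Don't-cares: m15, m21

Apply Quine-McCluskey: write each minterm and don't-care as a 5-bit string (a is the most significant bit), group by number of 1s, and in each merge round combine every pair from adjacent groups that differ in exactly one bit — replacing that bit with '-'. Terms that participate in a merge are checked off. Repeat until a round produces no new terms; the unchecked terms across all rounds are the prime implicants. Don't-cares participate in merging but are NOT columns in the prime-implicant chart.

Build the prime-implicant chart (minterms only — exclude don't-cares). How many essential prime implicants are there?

size-2^0 implicants → 00000(✓)  00001(✓)  00010(✓)  00011(✓)  00101(✓)  00111(✓)  01000(✓)  01010(✓)  01011(✓)  01101(✓)  01110(✓)  01111(✓)  10001(✓)  10010(✓)  10100(✓)  10101(✓)  10111(✓)  11000(✓)  11001(✓)  11010(✓)  11101(✓)  11111(✓)
size-2^1 implicants → -0001(✓)  -0010(✓)  -0101(✓)  -0111(✓)  -1000(✓)  -1010(✓)  -1101(✓)  -1111(✓)  0-000(✓)  0-010(✓)  0-011(✓)  0-101(✓)  0-111(✓)  00-01(✓)  00-11(✓)  000-0(✓)  000-1(✓)  0000-(✓)  0001-(✓)  001-1(✓)  01-10(✓)  01-11(✓)  010-0(✓)  0101-(✓)  011-1(✓)  0111-(✓)  1-001(✓)  1-010(✓)  1-101(✓)  1-111(✓)  10-01(✓)  101-1(✓)  1010-  11-01(✓)  110-0(✓)  1100-  111-1(✓)
size-2^2 implicants → --010  --101(✓)  --111(✓)  -0-01  -01-1(✓)  -10-0  -11-1(✓)  0--11  0-0-0  0-01-  0-1-1(✓)  00--1  000--  01-1-  1--01  1-1-1(✓)
size-2^3 implicants → --1-1
Unchecked terms (primes): --010, --1-1, -0-01, -10-0, 0--11, 0-0-0, 0-01-, 00--1, 000--, 01-1-, 1--01, 1010-, 1100-
Minterm coverage:
  m0 ⊆ 0-0-0,000--
  m1 ⊆ -0-01,00--1,000--
  m2 ⊆ --010,0-0-0,0-01-,000--
  m3 ⊆ 0--11,0-01-,00--1,000--
  m5 ⊆ --1-1,-0-01,00--1
  m7 ⊆ --1-1,0--11,00--1
  m8 ⊆ -10-0,0-0-0
  m10 ⊆ --010,-10-0,0-0-0,0-01-,01-1-
  m11 ⊆ 0--11,0-01-,01-1-
  m13 ⊆ --1-1 [E]
  m14 ⊆ 01-1- [E]
  m17 ⊆ -0-01,1--01
  m18 ⊆ --010 [E]
  m20 ⊆ 1010- [E]
  m23 ⊆ --1-1 [E]
  m24 ⊆ -10-0,1100-
  m25 ⊆ 1--01,1100-
  m26 ⊆ --010,-10-0
  m29 ⊆ --1-1,1--01
  m31 ⊆ --1-1 [E]
E = {--010, --1-1, 01-1-, 1010-}

4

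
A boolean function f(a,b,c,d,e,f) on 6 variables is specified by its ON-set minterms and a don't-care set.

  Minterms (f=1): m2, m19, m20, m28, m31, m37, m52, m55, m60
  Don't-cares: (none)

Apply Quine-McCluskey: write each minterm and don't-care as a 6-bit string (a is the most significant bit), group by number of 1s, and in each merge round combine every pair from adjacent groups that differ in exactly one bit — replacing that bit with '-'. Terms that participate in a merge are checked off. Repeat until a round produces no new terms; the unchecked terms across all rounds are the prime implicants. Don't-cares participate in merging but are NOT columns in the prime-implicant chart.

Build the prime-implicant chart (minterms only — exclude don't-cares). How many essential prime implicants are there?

6

size-2^0 implicants → 000010  010011  010100(✓)  011100(✓)  011111  100101  110100(✓)  110111  111100(✓)
size-2^1 implicants → -10100(✓)  -11100(✓)  01-100(✓)  11-100(✓)
size-2^2 implicants → -1-100
Unchecked terms (primes): -1-100, 000010, 010011, 011111, 100101, 110111
Minterm coverage:
  m2 ⊆ 000010 [E]
  m19 ⊆ 010011 [E]
  m20 ⊆ -1-100 [E]
  m28 ⊆ -1-100 [E]
  m31 ⊆ 011111 [E]
  m37 ⊆ 100101 [E]
  m52 ⊆ -1-100 [E]
  m55 ⊆ 110111 [E]
  m60 ⊆ -1-100 [E]
E = {-1-100, 000010, 010011, 011111, 100101, 110111}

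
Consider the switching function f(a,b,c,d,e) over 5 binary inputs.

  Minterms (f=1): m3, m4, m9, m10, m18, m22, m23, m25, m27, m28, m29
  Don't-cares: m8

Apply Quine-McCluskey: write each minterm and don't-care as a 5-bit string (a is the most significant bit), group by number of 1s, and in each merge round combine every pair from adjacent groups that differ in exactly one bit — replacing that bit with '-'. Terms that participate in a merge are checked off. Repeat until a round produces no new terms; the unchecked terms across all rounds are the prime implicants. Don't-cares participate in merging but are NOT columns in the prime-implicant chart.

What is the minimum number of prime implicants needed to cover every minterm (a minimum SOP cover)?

8

size-2^0 implicants → 00011  00100  01000(✓)  01001(✓)  01010(✓)  10010(✓)  10110(✓)  10111(✓)  11001(✓)  11011(✓)  11100(✓)  11101(✓)
size-2^1 implicants → -1001  010-0  0100-  10-10  1011-  11-01  110-1  1110-
Unchecked terms (primes): -1001, 00011, 00100, 010-0, 0100-, 10-10, 1011-, 11-01, 110-1, 1110-
Minterm coverage:
  m3 ⊆ 00011 [E]
  m4 ⊆ 00100 [E]
  m9 ⊆ -1001,0100-
  m10 ⊆ 010-0 [E]
  m18 ⊆ 10-10 [E]
  m22 ⊆ 10-10,1011-
  m23 ⊆ 1011- [E]
  m25 ⊆ -1001,11-01,110-1
  m27 ⊆ 110-1 [E]
  m28 ⊆ 1110- [E]
  m29 ⊆ 11-01,1110-
E = {00011, 00100, 010-0, 10-10, 1011-, 110-1, 1110-}
Petrick residual → -1001
Cover = bc'd'e + a'b'c'de + a'b'cd'e' + a'bc'e' + ab'de' + ab'cd + abc'e + abcd'  |cover|=8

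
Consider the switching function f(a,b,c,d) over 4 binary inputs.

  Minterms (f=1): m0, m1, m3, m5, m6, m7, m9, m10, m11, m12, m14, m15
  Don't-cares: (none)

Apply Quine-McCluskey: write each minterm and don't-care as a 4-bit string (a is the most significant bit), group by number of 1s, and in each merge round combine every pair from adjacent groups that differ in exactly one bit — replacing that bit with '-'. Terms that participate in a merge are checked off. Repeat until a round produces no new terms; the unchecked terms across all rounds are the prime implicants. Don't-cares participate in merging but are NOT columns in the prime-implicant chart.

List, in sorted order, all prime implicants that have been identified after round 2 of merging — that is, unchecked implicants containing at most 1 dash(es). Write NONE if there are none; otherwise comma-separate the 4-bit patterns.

000-, 11-0

Round 0: 0000✓ 0001✓ 0011✓ 0101✓ 0110✓ 0111✓ 1001✓ 1010✓ 1011✓ 1100✓ 1110✓ 1111✓
Round 1: -001✓ -011✓ -110✓ -111✓ 0-01✓ 0-11✓ 00-1✓ 000- 01-1✓ 011-✓ 1-10✓ 1-11✓ 10-1✓ 101-✓ 11-0 111-✓
Round 2: --11 -0-1 -11- 0--1 1-1-
PIs = {--11, -0-1, -11-, 0--1, 000-, 1-1-, 11-0}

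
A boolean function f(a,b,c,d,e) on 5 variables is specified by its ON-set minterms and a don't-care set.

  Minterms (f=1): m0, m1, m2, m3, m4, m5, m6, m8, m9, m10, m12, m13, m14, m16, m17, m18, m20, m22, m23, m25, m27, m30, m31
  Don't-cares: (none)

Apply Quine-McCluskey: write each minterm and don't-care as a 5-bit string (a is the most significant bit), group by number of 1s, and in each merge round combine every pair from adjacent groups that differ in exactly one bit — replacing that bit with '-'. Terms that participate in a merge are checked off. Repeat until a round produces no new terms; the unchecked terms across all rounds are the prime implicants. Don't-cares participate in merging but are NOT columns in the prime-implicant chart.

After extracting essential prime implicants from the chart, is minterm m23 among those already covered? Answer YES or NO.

YES

size-2^0 implicants → 00000(✓)  00001(✓)  00010(✓)  00011(✓)  00100(✓)  00101(✓)  00110(✓)  01000(✓)  01001(✓)  01010(✓)  01100(✓)  01101(✓)  01110(✓)  10000(✓)  10001(✓)  10010(✓)  10100(✓)  10110(✓)  10111(✓)  11001(✓)  11011(✓)  11110(✓)  11111(✓)
size-2^1 implicants → -0000(✓)  -0001(✓)  -0010(✓)  -0100(✓)  -0110(✓)  -1001(✓)  -1110(✓)  0-000(✓)  0-001(✓)  0-010(✓)  0-100(✓)  0-101(✓)  0-110(✓)  00-00(✓)  00-01(✓)  00-10(✓)  000-0(✓)  000-1(✓)  0000-(✓)  0001-(✓)  001-0(✓)  0010-(✓)  01-00(✓)  01-01(✓)  01-10(✓)  010-0(✓)  0100-(✓)  011-0(✓)  0110-(✓)  1-001(✓)  1-110(✓)  1-111(✓)  10-00(✓)  10-10(✓)  100-0(✓)  1000-(✓)  101-0(✓)  1011-(✓)  11-11  110-1  1111-(✓)
size-2^2 implicants → --001  --110  -0-00(✓)  -0-10(✓)  -00-0(✓)  -000-  -01-0(✓)  0--00(✓)  0--01(✓)  0--10(✓)  0-0-0(✓)  0-00-(✓)  0-1-0(✓)  0-10-(✓)  00--0(✓)  00-0-(✓)  000--  01--0(✓)  01-0-(✓)  1-11-  10--0(✓)
size-2^3 implicants → -0--0  0---0  0--0-
Unchecked terms (primes): --001, --110, -0--0, -000-, 0---0, 0--0-, 000--, 1-11-, 11-11, 110-1
Minterm coverage:
  m0 ⊆ -0--0,-000-,0---0,0--0-,000--
  m1 ⊆ --001,-000-,0--0-,000--
  m2 ⊆ -0--0,0---0,000--
  m3 ⊆ 000-- [E]
  m4 ⊆ -0--0,0---0,0--0-
  m5 ⊆ 0--0- [E]
  m6 ⊆ --110,-0--0,0---0
  m8 ⊆ 0---0,0--0-
  m9 ⊆ --001,0--0-
  m10 ⊆ 0---0 [E]
  m12 ⊆ 0---0,0--0-
  m13 ⊆ 0--0- [E]
  m14 ⊆ --110,0---0
  m16 ⊆ -0--0,-000-
  m17 ⊆ --001,-000-
  m18 ⊆ -0--0 [E]
  m20 ⊆ -0--0 [E]
  m22 ⊆ --110,-0--0,1-11-
  m23 ⊆ 1-11- [E]
  m25 ⊆ --001,110-1
  m27 ⊆ 11-11,110-1
  m30 ⊆ --110,1-11-
  m31 ⊆ 1-11-,11-11
E = {-0--0, 0---0, 0--0-, 000--, 1-11-}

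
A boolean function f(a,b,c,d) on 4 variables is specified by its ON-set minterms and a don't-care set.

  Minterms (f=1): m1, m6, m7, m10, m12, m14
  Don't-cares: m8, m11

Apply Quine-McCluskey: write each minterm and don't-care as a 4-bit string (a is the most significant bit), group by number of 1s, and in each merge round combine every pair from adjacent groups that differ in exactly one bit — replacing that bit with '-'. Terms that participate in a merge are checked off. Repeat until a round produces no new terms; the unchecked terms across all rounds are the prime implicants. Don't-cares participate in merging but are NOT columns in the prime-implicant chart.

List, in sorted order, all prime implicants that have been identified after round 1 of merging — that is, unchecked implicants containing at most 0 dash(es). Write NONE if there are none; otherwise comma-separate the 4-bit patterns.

0001

Round 0: 0001 0110✓ 0111✓ 1000✓ 1010✓ 1011✓ 1100✓ 1110✓
Round 1: -110 011- 1-00✓ 1-10✓ 10-0✓ 101- 11-0✓
Round 2: 1--0
PIs = {-110, 0001, 011-, 1--0, 101-}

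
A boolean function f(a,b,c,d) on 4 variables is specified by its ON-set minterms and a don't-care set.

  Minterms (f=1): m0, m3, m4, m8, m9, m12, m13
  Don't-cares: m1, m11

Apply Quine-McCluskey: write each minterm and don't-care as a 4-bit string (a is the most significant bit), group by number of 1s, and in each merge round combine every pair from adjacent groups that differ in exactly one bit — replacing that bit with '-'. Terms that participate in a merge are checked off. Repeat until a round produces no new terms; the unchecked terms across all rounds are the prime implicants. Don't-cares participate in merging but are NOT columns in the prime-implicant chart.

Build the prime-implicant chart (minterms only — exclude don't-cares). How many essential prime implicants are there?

3

size-2^0 implicants → 0000(✓)  0001(✓)  0011(✓)  0100(✓)  1000(✓)  1001(✓)  1011(✓)  1100(✓)  1101(✓)
size-2^1 implicants → -000(✓)  -001(✓)  -011(✓)  -100(✓)  0-00(✓)  00-1(✓)  000-(✓)  1-00(✓)  1-01(✓)  10-1(✓)  100-(✓)  110-(✓)
size-2^2 implicants → --00  -0-1  -00-  1-0-
Unchecked terms (primes): --00, -0-1, -00-, 1-0-
Minterm coverage:
  m0 ⊆ --00,-00-
  m3 ⊆ -0-1 [E]
  m4 ⊆ --00 [E]
  m8 ⊆ --00,-00-,1-0-
  m9 ⊆ -0-1,-00-,1-0-
  m12 ⊆ --00,1-0-
  m13 ⊆ 1-0- [E]
E = {--00, -0-1, 1-0-}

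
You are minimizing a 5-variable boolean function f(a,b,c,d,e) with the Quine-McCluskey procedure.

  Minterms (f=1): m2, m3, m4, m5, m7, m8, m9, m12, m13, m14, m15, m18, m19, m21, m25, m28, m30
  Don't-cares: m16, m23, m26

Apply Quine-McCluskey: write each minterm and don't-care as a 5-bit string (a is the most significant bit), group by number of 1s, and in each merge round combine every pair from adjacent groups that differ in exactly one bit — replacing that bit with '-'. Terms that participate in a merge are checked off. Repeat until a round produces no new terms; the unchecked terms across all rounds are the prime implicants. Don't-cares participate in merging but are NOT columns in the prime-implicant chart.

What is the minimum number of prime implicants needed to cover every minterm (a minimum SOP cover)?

size-2^0 implicants → 00010(✓)  00011(✓)  00100(✓)  00101(✓)  00111(✓)  01000(✓)  01001(✓)  01100(✓)  01101(✓)  01110(✓)  01111(✓)  10000(✓)  10010(✓)  10011(✓)  10101(✓)  10111(✓)  11001(✓)  11010(✓)  11100(✓)  11110(✓)
size-2^1 implicants → -0010(✓)  -0011(✓)  -0101(✓)  -0111(✓)  -1001  -1100(✓)  -1110(✓)  0-100(✓)  0-101(✓)  0-111(✓)  00-11(✓)  0001-(✓)  001-1(✓)  0010-(✓)  01-00(✓)  01-01(✓)  0100-(✓)  011-0(✓)  011-1(✓)  0110-(✓)  0111-(✓)  1-010  10-11(✓)  100-0  1001-(✓)  101-1(✓)  11-10  111-0(✓)
size-2^2 implicants → -0-11  -001-  -01-1  -11-0  0-1-1  0-10-  01-0-  011--
Unchecked terms (primes): -0-11, -001-, -01-1, -1001, -11-0, 0-1-1, 0-10-, 01-0-, 011--, 1-010, 100-0, 11-10
Minterm coverage:
  m2 ⊆ -001- [E]
  m3 ⊆ -0-11,-001-
  m4 ⊆ 0-10- [E]
  m5 ⊆ -01-1,0-1-1,0-10-
  m7 ⊆ -0-11,-01-1,0-1-1
  m8 ⊆ 01-0- [E]
  m9 ⊆ -1001,01-0-
  m12 ⊆ -11-0,0-10-,01-0-,011--
  m13 ⊆ 0-1-1,0-10-,01-0-,011--
  m14 ⊆ -11-0,011--
  m15 ⊆ 0-1-1,011--
  m18 ⊆ -001-,1-010,100-0
  m19 ⊆ -0-11,-001-
  m21 ⊆ -01-1 [E]
  m25 ⊆ -1001 [E]
  m28 ⊆ -11-0 [E]
  m30 ⊆ -11-0,11-10
E = {-001-, -01-1, -1001, -11-0, 0-10-, 01-0-}
Petrick residual → 0-1-1
Cover = b'c'd + b'ce + bc'd'e + bce' + a'ce + a'cd' + a'bd'  |cover|=7

7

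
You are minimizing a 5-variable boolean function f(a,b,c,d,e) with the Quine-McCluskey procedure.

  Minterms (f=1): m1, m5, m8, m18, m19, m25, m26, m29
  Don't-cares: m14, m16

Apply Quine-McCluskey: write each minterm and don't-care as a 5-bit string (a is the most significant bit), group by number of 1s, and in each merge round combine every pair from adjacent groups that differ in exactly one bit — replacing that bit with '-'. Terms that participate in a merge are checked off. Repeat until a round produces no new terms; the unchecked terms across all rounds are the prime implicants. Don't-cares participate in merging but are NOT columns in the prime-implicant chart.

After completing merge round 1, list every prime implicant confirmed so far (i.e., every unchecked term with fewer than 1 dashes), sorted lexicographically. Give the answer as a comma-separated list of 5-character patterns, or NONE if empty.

Round 0: 00001✓ 00101✓ 01000 01110 10000✓ 10010✓ 10011✓ 11001✓ 11010✓ 11101✓
Round 1: 00-01 1-010 100-0 1001- 11-01
PIs = {00-01, 01000, 01110, 1-010, 100-0, 1001-, 11-01}

01000, 01110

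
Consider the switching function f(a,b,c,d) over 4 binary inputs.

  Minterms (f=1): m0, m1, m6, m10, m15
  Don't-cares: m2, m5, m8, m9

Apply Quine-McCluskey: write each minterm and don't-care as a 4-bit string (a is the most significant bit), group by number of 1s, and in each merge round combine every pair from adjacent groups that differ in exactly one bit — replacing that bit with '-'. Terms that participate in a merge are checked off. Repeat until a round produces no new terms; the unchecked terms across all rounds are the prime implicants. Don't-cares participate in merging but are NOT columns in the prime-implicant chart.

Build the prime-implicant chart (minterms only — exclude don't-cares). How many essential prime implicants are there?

3

size-2^0 implicants → 0000(✓)  0001(✓)  0010(✓)  0101(✓)  0110(✓)  1000(✓)  1001(✓)  1010(✓)  1111
size-2^1 implicants → -000(✓)  -001(✓)  -010(✓)  0-01  0-10  00-0(✓)  000-(✓)  10-0(✓)  100-(✓)
size-2^2 implicants → -0-0  -00-
Unchecked terms (primes): -0-0, -00-, 0-01, 0-10, 1111
Minterm coverage:
  m0 ⊆ -0-0,-00-
  m1 ⊆ -00-,0-01
  m6 ⊆ 0-10 [E]
  m10 ⊆ -0-0 [E]
  m15 ⊆ 1111 [E]
E = {-0-0, 0-10, 1111}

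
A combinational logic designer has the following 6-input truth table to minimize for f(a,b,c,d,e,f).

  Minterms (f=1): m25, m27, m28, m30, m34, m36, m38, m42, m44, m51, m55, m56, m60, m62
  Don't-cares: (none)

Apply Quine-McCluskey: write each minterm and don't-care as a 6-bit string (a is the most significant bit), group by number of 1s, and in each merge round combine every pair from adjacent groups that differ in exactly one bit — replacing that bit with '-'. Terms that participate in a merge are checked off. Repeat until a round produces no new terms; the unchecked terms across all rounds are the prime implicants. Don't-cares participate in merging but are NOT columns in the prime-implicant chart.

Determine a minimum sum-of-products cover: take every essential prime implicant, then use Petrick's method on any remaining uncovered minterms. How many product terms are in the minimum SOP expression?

7

Round 0: 011001✓ 011011✓ 011100✓ 011110✓ 100010✓ 100100✓ 100110✓ 101010✓ 101100✓ 110011✓ 110111✓ 111000✓ 111100✓ 111110✓
Round 1: -11100✓ -11110✓ 0110-1 0111-0✓ 1-1100 10-010 10-100 100-10 1001-0 110-11 111-00 1111-0✓
Round 2: -111-0
PIs = {-111-0, 0110-1, 1-1100, 10-010, 10-100, 100-10, 1001-0, 110-11, 111-00}
Coverage chart:
  m25: 0110-1 ←essential
  m27: 0110-1 ←essential
  m28: -111-0 ←essential
  m30: -111-0 ←essential
  m34: 10-010,100-10
  m36: 10-100,1001-0
  m38: 100-10,1001-0
  m42: 10-010 ←essential
  m44: 1-1100,10-100
  m51: 110-11 ←essential
  m55: 110-11 ←essential
  m56: 111-00 ←essential
  m60: -111-0,1-1100,111-00
  m62: -111-0 ←essential
Essential: -111-0, 0110-1, 10-010, 110-11, 111-00
Petrick residual → 1-1100, 1001-0
Min cover (7 terms): bcdf' + a'bcd'f + acde'f' + ab'd'ef' + ab'c'df' + abc'ef + abce'f'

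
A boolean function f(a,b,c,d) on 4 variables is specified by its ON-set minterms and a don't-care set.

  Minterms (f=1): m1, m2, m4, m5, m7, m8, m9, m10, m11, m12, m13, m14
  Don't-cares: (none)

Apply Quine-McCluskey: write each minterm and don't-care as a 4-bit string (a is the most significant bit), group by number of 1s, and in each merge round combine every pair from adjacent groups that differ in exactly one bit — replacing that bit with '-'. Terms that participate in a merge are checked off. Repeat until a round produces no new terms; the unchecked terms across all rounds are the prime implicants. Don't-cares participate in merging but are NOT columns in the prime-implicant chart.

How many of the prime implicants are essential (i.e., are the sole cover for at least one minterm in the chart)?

6

size-2^0 implicants → 0001(✓)  0010(✓)  0100(✓)  0101(✓)  0111(✓)  1000(✓)  1001(✓)  1010(✓)  1011(✓)  1100(✓)  1101(✓)  1110(✓)
size-2^1 implicants → -001(✓)  -010  -100(✓)  -101(✓)  0-01(✓)  01-1  010-(✓)  1-00(✓)  1-01(✓)  1-10(✓)  10-0(✓)  10-1(✓)  100-(✓)  101-(✓)  11-0(✓)  110-(✓)
size-2^2 implicants → --01  -10-  1--0  1-0-  10--
Unchecked terms (primes): --01, -010, -10-, 01-1, 1--0, 1-0-, 10--
Minterm coverage:
  m1 ⊆ --01 [E]
  m2 ⊆ -010 [E]
  m4 ⊆ -10- [E]
  m5 ⊆ --01,-10-,01-1
  m7 ⊆ 01-1 [E]
  m8 ⊆ 1--0,1-0-,10--
  m9 ⊆ --01,1-0-,10--
  m10 ⊆ -010,1--0,10--
  m11 ⊆ 10-- [E]
  m12 ⊆ -10-,1--0,1-0-
  m13 ⊆ --01,-10-,1-0-
  m14 ⊆ 1--0 [E]
E = {--01, -010, -10-, 01-1, 1--0, 10--}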